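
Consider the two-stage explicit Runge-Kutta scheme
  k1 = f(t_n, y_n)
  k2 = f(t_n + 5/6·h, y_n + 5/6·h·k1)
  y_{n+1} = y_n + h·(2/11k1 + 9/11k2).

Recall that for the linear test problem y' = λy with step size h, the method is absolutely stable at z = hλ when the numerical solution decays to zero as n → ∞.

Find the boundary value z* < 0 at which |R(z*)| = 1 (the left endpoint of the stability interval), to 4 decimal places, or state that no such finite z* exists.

Set f=λy, z=hλ:
  k1=λy_n ⇒ h·k1=z·y_n;  k2=λ(1+5/6z)y_n ⇒ h·k2=z(1+5/6z)y_n
  y_{n+1}/y_n = 1 + 2/11z + 9/11z(1+5/6z) = 1 + z + 15/22z²
  so R(z) = 1 + z + 15/22z².

Need |R(x)|<1, x<0.
x=-0.79: |R|=0.6355
R=1: x+15/22x²=0 ⇒ x=−22/15=-1.4667; min R=1−1/(4·15/22)=0.6333>−1
Confirm numerically:
  x=-1.132: |R|=0.74170 <1
  x=-1.089: |R|=0.71958 <1
  x=-0.996: |R|=0.68037 <1
  x=-0.911: |R|=0.65486 <1
  x=-2.063: |R|=1.83880 >1
  x=-1.768: |R|=1.36324 >1
  x=-1.661: |R|=1.22008 >1
Interval (-1.4667, 0).

left endpoint -1.4667.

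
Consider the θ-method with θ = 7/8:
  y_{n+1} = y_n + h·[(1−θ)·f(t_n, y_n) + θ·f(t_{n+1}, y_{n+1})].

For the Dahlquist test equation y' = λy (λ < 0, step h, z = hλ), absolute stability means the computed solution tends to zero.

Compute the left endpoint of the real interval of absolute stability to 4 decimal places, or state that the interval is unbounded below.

(−∞, 0) — no finite endpoint.

Test eqn y'=λy, z=hλ:
  y_{n+1} = y_n + z·[1/8·y_n + 7/8·y_{n+1}] ⇒ (1 − 7/8z)y_{n+1} = (1 + 1/8z)y_n
  R(z) = (1 + 1/8z)/(1 − 7/8z).

Need |R(x)|<1, x<0.
x=-0.99: |R|=0.4695
x=-2: |R|=0.2727
x=-10: |R|=0.0256
x=-100: |R|=0.1299
θ=7/8≥1/2 ⇒ |1+1/8x|<|1−7/8x| ∀x<0 ⇒ unbounded interval.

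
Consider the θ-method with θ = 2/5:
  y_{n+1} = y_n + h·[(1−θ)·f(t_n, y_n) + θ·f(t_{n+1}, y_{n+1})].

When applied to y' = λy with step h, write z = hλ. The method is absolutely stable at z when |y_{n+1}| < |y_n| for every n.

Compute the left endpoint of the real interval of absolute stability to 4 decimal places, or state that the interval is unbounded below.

left endpoint -10.0000.

On y'=λy, z=hλ:
  y_{n+1} = y_n + z·[3/5·y_n + 2/5·y_{n+1}] ⇒ (1 − 2/5z)y_{n+1} = (1 + 3/5z)y_n
  so R(z) = (1 + 3/5z)/(1 − 2/5z).

Find x<0 with |R(x)|<1.
x=-1.73: |R|=0.0225
R=−1: 1+3/5x = −1+2/5x ⇒ -1/5x=2 ⇒ x=2/(-1/5)=-10.0000
Confirm numerically:
  x=-9.764: |R|=0.99038 <1
  x=-9.084: |R|=0.96046 <1
  x=-8.568: |R|=0.93531 <1
  x=-8.284: |R|=0.92044 <1
  x=-10.528: |R|=1.02026 >1
  x=-10.211: |R|=1.00830 >1
  x=-10.087: |R|=1.00346 >1
Stable set (-10.0000, 0).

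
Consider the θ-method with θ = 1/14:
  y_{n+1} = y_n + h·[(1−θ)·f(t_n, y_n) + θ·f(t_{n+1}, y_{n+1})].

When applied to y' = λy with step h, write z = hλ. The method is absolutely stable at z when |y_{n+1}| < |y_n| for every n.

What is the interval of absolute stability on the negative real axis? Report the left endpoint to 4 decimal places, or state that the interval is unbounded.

(-2.3333, 0).

With y'=λy (z=hλ):
  y_{n+1} = y_n + z·[13/14·y_n + 1/14·y_{n+1}] ⇒ (1 − 1/14z)y_{n+1} = (1 + 13/14z)y_n
  ⇒ R(z) = (1 + 13/14z)/(1 − 1/14z).

Solve |R(x)|<1 on ℝ⁻.
x=-1.5: |R|=0.3548
R=−1: 1+13/14x = −1+1/14x ⇒ -6/7x=2 ⇒ x=2/(-6/7)=-2.3333
Confirm numerically:
  x=-1.697: |R|=0.51354 <1
  x=-1.676: |R|=0.49681 <1
  x=-1.595: |R|=0.43187 <1
  x=-1.541: |R|=0.38820 <1
  x=-2.848: |R|=1.36657 >1
  x=-2.828: |R|=1.35275 >1
Interval (-2.3333, 0).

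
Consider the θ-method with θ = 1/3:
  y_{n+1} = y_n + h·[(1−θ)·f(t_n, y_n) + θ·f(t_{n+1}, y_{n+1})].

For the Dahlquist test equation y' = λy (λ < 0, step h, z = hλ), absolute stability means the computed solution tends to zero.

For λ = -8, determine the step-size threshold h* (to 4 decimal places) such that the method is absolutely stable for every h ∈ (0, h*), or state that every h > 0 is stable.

Set f=λy, z=hλ:
  y_{n+1} = y_n + z·[2/3·y_n + 1/3·y_{n+1}] ⇒ (1 − 1/3z)y_{n+1} = (1 + 2/3z)y_n
  R(z) = (1 + 2/3z)/(1 − 1/3z).

Boundary: |R(x)|=1, x<0.
x=-0.41: |R|=0.6393
R=−1: 1+2/3x = −1+1/3x ⇒ -1/3x=2 ⇒ x=2/(-1/3)=-6.0000
Confirm numerically:
  x=-5.907: |R|=0.98956 <1
  x=-5.900: |R|=0.98876 <1
  x=-3.376: |R|=0.58846 <1
  x=-2.857: |R|=0.46338 <1
  x=-6.565: |R|=1.05907 >1
  x=-6.483: |R|=1.05093 >1
  x=-6.332: |R|=1.03558 >1
Stable set (-6.0000, 0).

(-6.0000,0); λ=-8 ⇒ h* = (6)/8 = 0.7500.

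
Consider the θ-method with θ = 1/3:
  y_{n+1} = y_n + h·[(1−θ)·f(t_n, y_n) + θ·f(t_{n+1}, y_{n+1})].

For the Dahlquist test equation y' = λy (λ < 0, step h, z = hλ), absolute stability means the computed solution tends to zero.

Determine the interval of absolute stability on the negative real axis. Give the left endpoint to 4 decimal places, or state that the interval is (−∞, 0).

(-6.0000, 0).

On y'=λy, z=hλ:
  y_{n+1} = y_n + z·[2/3·y_n + 1/3·y_{n+1}] ⇒ (1 − 1/3z)y_{n+1} = (1 + 2/3z)y_n
  Hence R(z) = (1 + 2/3z)/(1 − 1/3z).

Find x<0 with |R(x)|<1.
x=-1.46: |R|=0.0179
R=−1: 1+2/3x = −1+1/3x ⇒ -1/3x=2 ⇒ x=2/(-1/3)=-6.0000
Confirm numerically:
  x=-4.898: |R|=0.86047 <1
  x=-3.478: |R|=0.61068 <1
  x=-2.871: |R|=0.46704 <1
  x=-2.588: |R|=0.38941 <1
  x=-6.351: |R|=1.03754 >1
  x=-6.348: |R|=1.03723 >1
So |R|<1 on (-6.0000, 0).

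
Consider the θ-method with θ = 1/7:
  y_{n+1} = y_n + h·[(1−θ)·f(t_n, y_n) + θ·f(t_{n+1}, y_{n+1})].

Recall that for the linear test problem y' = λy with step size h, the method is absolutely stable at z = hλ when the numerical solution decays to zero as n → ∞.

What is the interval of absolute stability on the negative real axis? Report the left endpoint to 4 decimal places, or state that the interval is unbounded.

z∈(-2.8000,0).

With y'=λy (z=hλ):
  y_{n+1} = y_n + z·[6/7·y_n + 1/7·y_{n+1}] ⇒ (1 − 1/7z)y_{n+1} = (1 + 6/7z)y_n
  Hence R(z) = (1 + 6/7z)/(1 − 1/7z).

Solve |R(x)|<1 on ℝ⁻.
x=-0.68: |R|=0.3802
R=−1: 1+6/7x = −1+1/7x ⇒ -5/7x=2 ⇒ x=2/(-5/7)=-2.8000
Confirm numerically:
  x=-2.755: |R|=0.97693 <1
  x=-2.208: |R|=0.67854 <1
  x=-1.883: |R|=0.48385 <1
  x=-3.266: |R|=1.22696 >1
  x=-2.951: |R|=1.07587 >1
  x=-2.862: |R|=1.03143 >1
Stable set (-2.8000, 0).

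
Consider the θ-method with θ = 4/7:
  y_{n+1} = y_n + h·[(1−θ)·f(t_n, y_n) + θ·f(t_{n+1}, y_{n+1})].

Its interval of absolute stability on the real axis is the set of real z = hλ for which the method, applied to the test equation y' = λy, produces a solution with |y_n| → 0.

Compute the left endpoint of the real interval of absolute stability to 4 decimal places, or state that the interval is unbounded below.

Set f=λy, z=hλ:
  y_{n+1} = y_n + z·[3/7·y_n + 4/7·y_{n+1}] ⇒ (1 − 4/7z)y_{n+1} = (1 + 3/7z)y_n
  Hence R(z) = (1 + 3/7z)/(1 − 4/7z).

Need |R(x)|<1, x<0.
x=-1.53: |R|=0.1837
x=-2: |R|=0.0667
x=-10: |R|=0.4894
x=-100: |R|=0.7199
θ=4/7≥1/2 ⇒ |1+3/7x|<|1−4/7x| ∀x<0 ⇒ stable on all of ℝ⁻.

(−∞, 0) — no finite endpoint.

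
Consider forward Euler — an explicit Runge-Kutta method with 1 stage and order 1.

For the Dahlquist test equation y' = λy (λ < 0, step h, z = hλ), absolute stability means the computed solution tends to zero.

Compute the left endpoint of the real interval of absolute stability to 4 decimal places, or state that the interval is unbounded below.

z* = -2.0000.

With y'=λy (z=hλ):
  order 1, 1-stage ⇒ R(z)=1+z
  (e.g. R(-1.71)=-0.71000, |R|=0.71000)

Find x<0 with |R(x)|<1.
x=-1.71: |R|=0.7100
|R(-2.07)|=1.0700 |R(-0.97)|=0.0300 |R(-0.62)|=0.3800
Bisect:
  x_lo=-2.7684 |R|=1.7684  x_hi=-0.0767 |R|=0.9233
  mid=-1.42256 |R|=0.42256 →hi
  mid=-2.09550 |R|=1.09550 →lo
  mid=-1.75903 |R|=0.75903 →hi
  mid=-1.92727 |R|=0.92727 →hi
  mid=-2.01138 |R|=1.01138 →lo
  mid=-1.96932 |R|=0.96932 →hi
  mid=-1.99035 |R|=0.99035 →hi
  mid=-2.00087 |R|=1.00087 →lo
  ...
  [-2.00005,-1.99988] ⇒ x*=-2.0000
Interval (-2.0000, 0).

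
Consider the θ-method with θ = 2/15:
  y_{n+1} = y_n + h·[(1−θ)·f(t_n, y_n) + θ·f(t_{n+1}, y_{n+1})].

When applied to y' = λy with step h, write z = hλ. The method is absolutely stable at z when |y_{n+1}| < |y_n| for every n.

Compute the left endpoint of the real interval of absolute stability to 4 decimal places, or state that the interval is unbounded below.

left endpoint -2.7273.

With y'=λy (z=hλ):
  y_{n+1} = y_n + z·[13/15·y_n + 2/15·y_{n+1}] ⇒ (1 − 2/15z)y_{n+1} = (1 + 13/15z)y_n
  so R(z) = (1 + 13/15z)/(1 − 2/15z).

Find x<0 with |R(x)|<1.
x=-1.16: |R|=0.0046
R=−1: 1+13/15x = −1+2/15x ⇒ -11/15x=2 ⇒ x=2/(-11/15)=-2.7273
Confirm numerically:
  x=-2.642: |R|=0.95376 <1
  x=-2.325: |R|=0.77481 <1
  x=-1.183: |R|=0.02182 <1
  x=-2.982: |R|=1.13366 >1
  x=-2.903: |R|=1.09291 >1
Stable set (-2.7273, 0).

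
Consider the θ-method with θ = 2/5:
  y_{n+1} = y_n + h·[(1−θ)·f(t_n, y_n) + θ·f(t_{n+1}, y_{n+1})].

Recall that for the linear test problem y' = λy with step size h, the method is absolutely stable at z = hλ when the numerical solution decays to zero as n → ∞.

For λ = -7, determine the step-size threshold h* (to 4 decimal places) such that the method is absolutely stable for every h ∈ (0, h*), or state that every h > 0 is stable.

Set f=λy, z=hλ:
  y_{n+1} = y_n + z·[3/5·y_n + 2/5·y_{n+1}] ⇒ (1 − 2/5z)y_{n+1} = (1 + 3/5z)y_n
  R(z) = (1 + 3/5z)/(1 − 2/5z).

Boundary: |R(x)|=1, x<0.
x=-0.85: |R|=0.3657
R=−1: 1+3/5x = −1+2/5x ⇒ -1/5x=2 ⇒ x=2/(-1/5)=-10.0000
Confirm numerically:
  x=-9.214: |R|=0.96645 <1
  x=-8.534: |R|=0.93357 <1
  x=-7.954: |R|=0.90214 <1
  x=-10.281: |R|=1.01099 >1
  x=-10.118: |R|=1.00468 >1
So |R|<1 on (-10.0000, 0).

(-10.0000,0); λ=-7 ⇒ h* = (10)/7 = 1.4286.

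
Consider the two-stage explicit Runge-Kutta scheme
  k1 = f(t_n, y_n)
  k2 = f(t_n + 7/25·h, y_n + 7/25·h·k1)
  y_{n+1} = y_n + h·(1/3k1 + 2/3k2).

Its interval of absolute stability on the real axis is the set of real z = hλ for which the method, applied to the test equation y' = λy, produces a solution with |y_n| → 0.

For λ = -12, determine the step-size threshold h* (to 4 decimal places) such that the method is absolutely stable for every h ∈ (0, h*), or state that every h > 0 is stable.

Test eqn y'=λy, z=hλ:
  k1=λy_n ⇒ h·k1=z·y_n;  k2=λ(1+7/25z)y_n ⇒ h·k2=z(1+7/25z)y_n
  y_{n+1}/y_n = 1 + 1/3z + 2/3z(1+7/25z) = 1 + z + 14/75z²
  Hence R(z) = 1 + z + 14/75z².

Find x<0 with |R(x)|<1.
x=-1.08: |R|=0.1377
R=1: x+14/75x²=0 ⇒ x=−75/14=-5.3571; min R=1−1/(4·14/75)=-0.3393>−1
Confirm numerically:
  x=-4.743: |R|=0.45626 <1
  x=-4.309: |R|=0.15693 <1
  x=-3.034: |R|=0.31570 <1
  x=-5.943: |R|=1.64993 >1
  x=-5.793: |R|=1.47132 >1
  x=-5.666: |R|=1.32666 >1
So |R|<1 on (-5.3571, 0).

(-5.3571,0); λ=-12 ⇒ h* = (75/14)/12 = 0.4464.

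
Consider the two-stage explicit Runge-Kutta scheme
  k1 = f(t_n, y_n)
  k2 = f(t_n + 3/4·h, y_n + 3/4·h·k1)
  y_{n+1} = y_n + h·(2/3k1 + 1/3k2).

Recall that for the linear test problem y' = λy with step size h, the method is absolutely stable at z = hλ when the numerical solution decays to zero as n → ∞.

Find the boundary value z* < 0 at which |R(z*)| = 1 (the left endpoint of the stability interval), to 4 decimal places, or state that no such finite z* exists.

With y'=λy (z=hλ):
  k1=λy_n ⇒ h·k1=z·y_n;  k2=λ(1+3/4z)y_n ⇒ h·k2=z(1+3/4z)y_n
  y_{n+1}/y_n = 1 + 2/3z + 1/3z(1+3/4z) = 1 + z + 1/4z²
  Hence R(z) = 1 + z + 1/4z².

Boundary: |R(x)|=1, x<0.
x=-1.58: |R|=0.0441
R=1: x+1/4x²=0 ⇒ x=−4=-4.0000; min R=1−1/(4·1/4)=0.0000>−1
Confirm numerically:
  x=-3.416: |R|=0.50126 <1
  x=-3.235: |R|=0.38131 <1
  x=-3.218: |R|=0.37088 <1
  x=-2.145: |R|=0.00526 <1
  x=-4.396: |R|=1.43520 >1
  x=-4.395: |R|=1.43401 >1
  x=-4.042: |R|=1.04244 >1
Interval (-4.0000, 0).

left endpoint -4.0000.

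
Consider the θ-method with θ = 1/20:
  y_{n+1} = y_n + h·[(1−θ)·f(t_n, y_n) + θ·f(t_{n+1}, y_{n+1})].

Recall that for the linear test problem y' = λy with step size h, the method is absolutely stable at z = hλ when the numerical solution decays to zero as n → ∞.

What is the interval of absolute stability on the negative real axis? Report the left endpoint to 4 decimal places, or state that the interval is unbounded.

Set f=λy, z=hλ:
  y_{n+1} = y_n + z·[19/20·y_n + 1/20·y_{n+1}] ⇒ (1 − 1/20z)y_{n+1} = (1 + 19/20z)y_n
  Hence R(z) = (1 + 19/20z)/(1 − 1/20z).

Solve |R(x)|<1 on ℝ⁻.
x=-1.06: |R|=0.0066
R=−1: 1+19/20x = −1+1/20x ⇒ -9/10x=2 ⇒ x=2/(-9/10)=-2.2222
Confirm numerically:
  x=-1.629: |R|=0.50631 <1
  x=-0.962: |R|=0.08215 <1
  x=-0.897: |R|=0.14150 <1
  x=-2.756: |R|=1.42222 >1
  x=-2.447: |R|=1.18025 >1
So |R|<1 on (-2.2222, 0).

z∈(-2.2222,0).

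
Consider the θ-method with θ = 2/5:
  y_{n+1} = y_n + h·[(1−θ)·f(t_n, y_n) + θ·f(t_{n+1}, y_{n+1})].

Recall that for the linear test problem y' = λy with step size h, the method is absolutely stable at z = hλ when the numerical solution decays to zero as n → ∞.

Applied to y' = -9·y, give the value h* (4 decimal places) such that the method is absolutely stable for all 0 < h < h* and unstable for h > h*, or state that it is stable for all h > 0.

(-10.0000,0); λ=-9 ⇒ h* = (10)/9 = 1.1111.

Set f=λy, z=hλ:
  y_{n+1} = y_n + z·[3/5·y_n + 2/5·y_{n+1}] ⇒ (1 − 2/5z)y_{n+1} = (1 + 3/5z)y_n
  Hence R(z) = (1 + 3/5z)/(1 − 2/5z).

Need |R(x)|<1, x<0.
x=-1.63: |R|=0.0133
R=−1: 1+3/5x = −1+2/5x ⇒ -1/5x=2 ⇒ x=2/(-1/5)=-10.0000
Confirm numerically:
  x=-7.530: |R|=0.87687 <1
  x=-6.690: |R|=0.81991 <1
  x=-4.739: |R|=0.63662 <1
  x=-10.590: |R|=1.02254 >1
  x=-10.549: |R|=1.02104 >1
  x=-10.403: |R|=1.01562 >1
So |R|<1 on (-10.0000, 0).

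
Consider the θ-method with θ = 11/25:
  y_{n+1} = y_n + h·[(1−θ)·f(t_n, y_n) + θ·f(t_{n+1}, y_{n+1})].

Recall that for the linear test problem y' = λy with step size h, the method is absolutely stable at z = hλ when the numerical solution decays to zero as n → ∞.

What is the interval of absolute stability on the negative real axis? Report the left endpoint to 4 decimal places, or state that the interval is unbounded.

z∈(-16.6667,0).

Test eqn y'=λy, z=hλ:
  y_{n+1} = y_n + z·[14/25·y_n + 11/25·y_{n+1}] ⇒ (1 − 11/25z)y_{n+1} = (1 + 14/25z)y_n
  ⇒ R(z) = (1 + 14/25z)/(1 − 11/25z).

Find x<0 with |R(x)|<1.
x=-1.49: |R|=0.1000
R=−1: 1+14/25x = −1+11/25x ⇒ -3/25x=2 ⇒ x=2/(-3/25)=-16.6667
Confirm numerically:
  x=-9.560: |R|=0.83620 <1
  x=-7.888: |R|=0.76437 <1
  x=-6.773: |R|=0.70171 <1
  x=-6.713: |R|=0.69789 <1
  x=-17.074: |R|=1.00574 >1
  x=-16.797: |R|=1.00186 >1
So |R|<1 on (-16.6667, 0).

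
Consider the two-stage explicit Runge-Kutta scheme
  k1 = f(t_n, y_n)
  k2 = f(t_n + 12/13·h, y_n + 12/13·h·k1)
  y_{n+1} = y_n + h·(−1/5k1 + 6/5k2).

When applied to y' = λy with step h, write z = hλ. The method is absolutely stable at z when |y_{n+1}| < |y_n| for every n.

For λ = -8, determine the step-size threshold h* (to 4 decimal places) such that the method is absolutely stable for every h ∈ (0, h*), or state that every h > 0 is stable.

(-0.9028,0); λ=-8 ⇒ h* = (65/72)/8 = 0.1128.

On y'=λy, z=hλ:
  k1=λy_n ⇒ h·k1=z·y_n;  k2=λ(1+12/13z)y_n ⇒ h·k2=z(1+12/13z)y_n
  y_{n+1}/y_n = 1 − 1/5z + 6/5z(1+12/13z) = 1 + z + 72/65z²
  Hence R(z) = 1 + z + 72/65z².

Find x<0 with |R(x)|<1.
x=-1.14: |R|=1.2996
R=1: x+72/65x²=0 ⇒ x=−65/72=-0.9028; min R=1−1/(4·72/65)=0.7743>−1
Confirm numerically:
  x=-0.694: |R|=0.83950 <1
  x=-0.670: |R|=0.82724 <1
  x=-0.637: |R|=0.81247 <1
  x=-1.339: |R|=1.64700 >1
  x=-1.079: |R|=1.21062 >1
  x=-0.924: |R|=1.02172 >1
Interval (-0.9028, 0).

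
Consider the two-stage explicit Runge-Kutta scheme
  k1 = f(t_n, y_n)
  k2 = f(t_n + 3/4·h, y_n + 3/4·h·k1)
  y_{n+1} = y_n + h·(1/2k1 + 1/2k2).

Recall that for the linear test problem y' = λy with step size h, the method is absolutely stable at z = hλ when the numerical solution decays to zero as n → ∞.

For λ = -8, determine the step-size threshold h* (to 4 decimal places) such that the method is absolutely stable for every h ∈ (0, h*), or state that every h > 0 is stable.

(-2.6667,0); λ=-8 ⇒ h* = (8/3)/8 = 0.3333.

With y'=λy (z=hλ):
  k1=λy_n ⇒ h·k1=z·y_n;  k2=λ(1+3/4z)y_n ⇒ h·k2=z(1+3/4z)y_n
  y_{n+1}/y_n = 1 + 1/2z + 1/2z(1+3/4z) = 1 + z + 3/8z²
  so R(z) = 1 + z + 3/8z².

Boundary: |R(x)|=1, x<0.
x=-1.79: |R|=0.4115
R=1: x+3/8x²=0 ⇒ x=−8/3=-2.6667; min R=1−1/(4·3/8)=0.3333>−1
Confirm numerically:
  x=-2.348: |R|=0.71941 <1
  x=-2.123: |R|=0.56717 <1
  x=-1.614: |R|=0.36287 <1
  x=-1.365: |R|=0.33371 <1
  x=-2.977: |R|=1.34645 >1
  x=-2.973: |R|=1.34152 >1
  x=-2.960: |R|=1.32560 >1
Interval (-2.6667, 0).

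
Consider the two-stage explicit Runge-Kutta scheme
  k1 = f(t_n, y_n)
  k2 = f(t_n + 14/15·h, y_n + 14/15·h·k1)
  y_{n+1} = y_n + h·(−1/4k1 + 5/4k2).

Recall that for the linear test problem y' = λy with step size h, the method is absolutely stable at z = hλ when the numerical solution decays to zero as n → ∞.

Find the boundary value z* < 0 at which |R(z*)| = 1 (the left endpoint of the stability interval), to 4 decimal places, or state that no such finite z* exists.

z* = -0.8571.

With y'=λy (z=hλ):
  k1=λy_n ⇒ h·k1=z·y_n;  k2=λ(1+14/15z)y_n ⇒ h·k2=z(1+14/15z)y_n
  y_{n+1}/y_n = 1 − 1/4z + 5/4z(1+14/15z) = 1 + z + 7/6z²
  Hence R(z) = 1 + z + 7/6z².

Solve |R(x)|<1 on ℝ⁻.
x=-0.96: |R|=1.1152
R=1: x+7/6x²=0 ⇒ x=−6/7=-0.8571; min R=1−1/(4·7/6)=0.7857>−1
Confirm numerically:
  x=-0.804: |R|=0.95015 <1
  x=-0.699: |R|=0.87103 <1
  x=-0.443: |R|=0.78596 <1
  x=-0.424: |R|=0.78574 <1
  x=-1.253: |R|=1.57868 >1
  x=-1.190: |R|=1.46212 >1
  x=-1.057: |R|=1.24646 >1
Interval (-0.8571, 0).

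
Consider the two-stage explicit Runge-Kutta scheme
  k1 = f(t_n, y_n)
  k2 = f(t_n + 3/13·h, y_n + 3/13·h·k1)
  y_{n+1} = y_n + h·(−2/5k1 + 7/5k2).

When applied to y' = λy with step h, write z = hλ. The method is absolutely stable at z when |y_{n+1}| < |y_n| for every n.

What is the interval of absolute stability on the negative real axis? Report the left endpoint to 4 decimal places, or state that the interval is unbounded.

With y'=λy (z=hλ):
  k1=λy_n ⇒ h·k1=z·y_n;  k2=λ(1+3/13z)y_n ⇒ h·k2=z(1+3/13z)y_n
  y_{n+1}/y_n = 1 − 2/5z + 7/5z(1+3/13z) = 1 + z + 21/65z²
  so R(z) = 1 + z + 21/65z².

Find x<0 with |R(x)|<1.
x=-0.55: |R|=0.5477
R=1: x+21/65x²=0 ⇒ x=−65/21=-3.0952; min R=1−1/(4·21/65)=0.2262>−1
Confirm numerically:
  x=-2.802: |R|=0.73454 <1
  x=-2.156: |R|=0.34577 <1
  x=-2.092: |R|=0.32193 <1
  x=-1.384: |R|=0.23484 <1
  x=-3.657: |R|=1.66372 >1
  x=-3.545: |R|=1.51512 >1
  x=-3.120: |R|=1.02496 >1
Interval (-3.0952, 0).

z∈(-3.0952,0).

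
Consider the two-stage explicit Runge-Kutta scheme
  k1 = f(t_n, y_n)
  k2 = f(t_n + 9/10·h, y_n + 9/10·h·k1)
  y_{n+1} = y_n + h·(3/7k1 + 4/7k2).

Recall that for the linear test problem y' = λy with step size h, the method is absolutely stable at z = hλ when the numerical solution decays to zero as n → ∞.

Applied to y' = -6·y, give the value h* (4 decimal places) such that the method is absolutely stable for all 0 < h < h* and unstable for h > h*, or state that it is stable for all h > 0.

With y'=λy (z=hλ):
  k1=λy_n ⇒ h·k1=z·y_n;  k2=λ(1+9/10z)y_n ⇒ h·k2=z(1+9/10z)y_n
  y_{n+1}/y_n = 1 + 3/7z + 4/7z(1+9/10z) = 1 + z + 18/35z²
  R(z) = 1 + z + 18/35z².

Find x<0 with |R(x)|<1.
x=-1.12: |R|=0.5251
R=1: x+18/35x²=0 ⇒ x=−35/18=-1.9444; min R=1−1/(4·18/35)=0.5139>−1
Confirm numerically:
  x=-1.726: |R|=0.80610 <1
  x=-1.722: |R|=0.80300 <1
  x=-1.612: |R|=0.72439 <1
  x=-1.070: |R|=0.51881 <1
  x=-2.527: |R|=1.75709 >1
  x=-2.302: |R|=1.42330 >1
So |R|<1 on (-1.9444, 0).

(-1.9444,0); λ=-6 ⇒ h* = (35/18)/6 = 0.3241.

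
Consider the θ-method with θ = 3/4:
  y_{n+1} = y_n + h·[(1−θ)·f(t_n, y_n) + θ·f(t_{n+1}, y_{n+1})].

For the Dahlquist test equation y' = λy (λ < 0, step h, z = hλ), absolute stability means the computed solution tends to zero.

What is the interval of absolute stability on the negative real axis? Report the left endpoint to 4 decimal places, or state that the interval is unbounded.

On y'=λy, z=hλ:
  y_{n+1} = y_n + z·[1/4·y_n + 3/4·y_{n+1}] ⇒ (1 − 3/4z)y_{n+1} = (1 + 1/4z)y_n
  Hence R(z) = (1 + 1/4z)/(1 − 3/4z).

Need |R(x)|<1, x<0.
x=-0.42: |R|=0.6806
x=-2: |R|=0.2000
x=-10: |R|=0.1765
x=-100: |R|=0.3158
θ=3/4≥1/2 ⇒ |1+1/4x|<|1−3/4x| ∀x<0 ⇒ unbounded interval.

interval (−∞, 0).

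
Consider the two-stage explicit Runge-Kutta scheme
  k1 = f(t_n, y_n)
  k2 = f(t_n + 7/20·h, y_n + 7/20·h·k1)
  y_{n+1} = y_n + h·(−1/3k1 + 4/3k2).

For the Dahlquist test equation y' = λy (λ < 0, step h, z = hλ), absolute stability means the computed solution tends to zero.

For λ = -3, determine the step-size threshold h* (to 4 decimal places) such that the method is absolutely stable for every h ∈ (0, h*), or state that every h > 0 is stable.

(-2.1429,0); λ=-3 ⇒ h* = (15/7)/3 = 0.7143.

On y'=λy, z=hλ:
  k1=λy_n ⇒ h·k1=z·y_n;  k2=λ(1+7/20z)y_n ⇒ h·k2=z(1+7/20z)y_n
  y_{n+1}/y_n = 1 − 1/3z + 4/3z(1+7/20z) = 1 + z + 7/15z²
  Hence R(z) = 1 + z + 7/15z².

Boundary: |R(x)|=1, x<0.
x=-0.36: |R|=0.7005
R=1: x+7/15x²=0 ⇒ x=−15/7=-2.1429; min R=1−1/(4·7/15)=0.4643>−1
Confirm numerically:
  x=-2.096: |R|=0.95417 <1
  x=-1.708: |R|=0.65339 <1
  x=-1.183: |R|=0.47009 <1
  x=-0.876: |R|=0.48211 <1
  x=-2.264: |R|=1.12799 >1
  x=-2.248: |R|=1.11030 >1
Interval (-2.1429, 0).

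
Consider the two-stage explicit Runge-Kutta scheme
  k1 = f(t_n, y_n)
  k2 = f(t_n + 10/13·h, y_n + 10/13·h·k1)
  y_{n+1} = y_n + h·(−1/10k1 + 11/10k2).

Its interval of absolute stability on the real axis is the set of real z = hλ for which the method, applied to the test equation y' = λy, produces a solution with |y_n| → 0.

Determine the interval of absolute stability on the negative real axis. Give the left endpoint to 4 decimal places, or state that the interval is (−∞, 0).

z∈(-1.1818,0).

On y'=λy, z=hλ:
  k1=λy_n ⇒ h·k1=z·y_n;  k2=λ(1+10/13z)y_n ⇒ h·k2=z(1+10/13z)y_n
  y_{n+1}/y_n = 1 − 1/10z + 11/10z(1+10/13z) = 1 + z + 11/13z²
  Hence R(z) = 1 + z + 11/13z².

Boundary: |R(x)|=1, x<0.
x=-0.45: |R|=0.7213
R=1: x+11/13x²=0 ⇒ x=−13/11=-1.1818; min R=1−1/(4·11/13)=0.7045>−1
Confirm numerically:
  x=-1.111: |R|=0.93343 <1
  x=-1.049: |R|=0.88211 <1
  x=-0.993: |R|=0.84135 <1
  x=-0.594: |R|=0.70455 <1
  x=-1.686: |R|=1.71927 >1
  x=-1.463: |R|=1.34808 >1
Interval (-1.1818, 0).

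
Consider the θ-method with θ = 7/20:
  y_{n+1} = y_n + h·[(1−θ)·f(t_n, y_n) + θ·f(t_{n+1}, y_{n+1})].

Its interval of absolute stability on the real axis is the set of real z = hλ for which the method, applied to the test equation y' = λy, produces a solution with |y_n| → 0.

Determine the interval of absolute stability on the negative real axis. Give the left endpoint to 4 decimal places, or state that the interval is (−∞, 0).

Set f=λy, z=hλ:
  y_{n+1} = y_n + z·[13/20·y_n + 7/20·y_{n+1}] ⇒ (1 − 7/20z)y_{n+1} = (1 + 13/20z)y_n
  so R(z) = (1 + 13/20z)/(1 − 7/20z).

Boundary: |R(x)|=1, x<0.
x=-0.44: |R|=0.6187
R=−1: 1+13/20x = −1+7/20x ⇒ -3/10x=2 ⇒ x=2/(-3/10)=-6.6667
Confirm numerically:
  x=-6.071: |R|=0.94281 <1
  x=-5.291: |R|=0.85529 <1
  x=-5.221: |R|=0.84661 <1
  x=-3.383: |R|=0.54896 <1
  x=-7.168: |R|=1.04286 >1
  x=-7.152: |R|=1.04156 >1
  x=-6.741: |R|=1.00664 >1
So |R|<1 on (-6.6667, 0).

z∈(-6.6667,0).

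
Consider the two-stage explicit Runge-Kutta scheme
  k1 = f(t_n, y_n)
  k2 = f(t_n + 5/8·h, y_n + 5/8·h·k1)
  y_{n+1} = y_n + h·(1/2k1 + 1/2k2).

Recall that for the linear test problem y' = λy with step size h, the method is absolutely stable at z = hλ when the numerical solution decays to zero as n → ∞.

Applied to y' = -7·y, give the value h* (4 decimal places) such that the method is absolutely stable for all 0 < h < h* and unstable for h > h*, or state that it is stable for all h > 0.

(-3.2000,0); λ=-7 ⇒ h* = (16/5)/7 = 0.4571.

Set f=λy, z=hλ:
  k1=λy_n ⇒ h·k1=z·y_n;  k2=λ(1+5/8z)y_n ⇒ h·k2=z(1+5/8z)y_n
  y_{n+1}/y_n = 1 + 1/2z + 1/2z(1+5/8z) = 1 + z + 5/16z²
  ⇒ R(z) = 1 + z + 5/16z².

Solve |R(x)|<1 on ℝ⁻.
x=-1.13: |R|=0.2690
R=1: x+5/16x²=0 ⇒ x=−16/5=-3.2000; min R=1−1/(4·5/16)=0.2000>−1
Confirm numerically:
  x=-3.008: |R|=0.81952 <1
  x=-2.285: |R|=0.34663 <1
  x=-1.769: |R|=0.20893 <1
  x=-1.620: |R|=0.20013 <1
  x=-3.757: |R|=1.65395 >1
  x=-3.684: |R|=1.55721 >1
  x=-3.663: |R|=1.52999 >1
Stable set (-3.2000, 0).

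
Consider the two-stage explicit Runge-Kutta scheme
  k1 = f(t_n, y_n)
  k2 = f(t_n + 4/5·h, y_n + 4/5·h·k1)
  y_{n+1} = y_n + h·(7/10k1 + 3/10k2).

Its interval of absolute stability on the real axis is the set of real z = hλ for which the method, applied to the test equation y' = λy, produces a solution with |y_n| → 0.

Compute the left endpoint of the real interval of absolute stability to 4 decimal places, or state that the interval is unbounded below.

left endpoint -4.1667.

On y'=λy, z=hλ:
  k1=λy_n ⇒ h·k1=z·y_n;  k2=λ(1+4/5z)y_n ⇒ h·k2=z(1+4/5z)y_n
  y_{n+1}/y_n = 1 + 7/10z + 3/10z(1+4/5z) = 1 + z + 6/25z²
  R(z) = 1 + z + 6/25z².

Boundary: |R(x)|=1, x<0.
x=-1: |R|=0.2400
R=1: x+6/25x²=0 ⇒ x=−25/6=-4.1667; min R=1−1/(4·6/25)=-0.0417>−1
Confirm numerically:
  x=-3.612: |R|=0.51917 <1
  x=-3.420: |R|=0.38714 <1
  x=-3.219: |R|=0.26787 <1
  x=-4.745: |R|=1.65861 >1
  x=-4.258: |R|=1.09334 >1
So |R|<1 on (-4.1667, 0).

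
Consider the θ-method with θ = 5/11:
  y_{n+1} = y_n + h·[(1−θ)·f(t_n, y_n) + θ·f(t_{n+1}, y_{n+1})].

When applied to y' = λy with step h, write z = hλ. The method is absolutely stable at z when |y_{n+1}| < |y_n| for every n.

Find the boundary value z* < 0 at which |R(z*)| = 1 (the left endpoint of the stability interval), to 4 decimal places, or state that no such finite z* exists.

z* = -22.0000.

With y'=λy (z=hλ):
  y_{n+1} = y_n + z·[6/11·y_n + 5/11·y_{n+1}] ⇒ (1 − 5/11z)y_{n+1} = (1 + 6/11z)y_n
  ⇒ R(z) = (1 + 6/11z)/(1 − 5/11z).

Need |R(x)|<1, x<0.
x=-1.05: |R|=0.2892
R=−1: 1+6/11x = −1+5/11x ⇒ -1/11x=2 ⇒ x=2/(-1/11)=-22.0000
Confirm numerically:
  x=-20.840: |R|=0.98993 <1
  x=-11.279: |R|=0.84092 <1
  x=-10.701: |R|=0.82484 <1
  x=-10.334: |R|=0.81385 <1
  x=-22.319: |R|=1.00260 >1
  x=-22.280: |R|=1.00229 >1
  x=-22.247: |R|=1.00202 >1
So |R|<1 on (-22.0000, 0).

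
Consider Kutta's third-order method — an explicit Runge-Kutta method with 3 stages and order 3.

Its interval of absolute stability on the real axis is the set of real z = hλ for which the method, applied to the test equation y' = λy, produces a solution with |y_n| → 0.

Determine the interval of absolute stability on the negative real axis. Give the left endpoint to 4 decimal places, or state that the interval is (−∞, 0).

(-2.5127, 0).

Test eqn y'=λy, z=hλ:
  order 3, 3-stage ⇒ R(z)=1+z+z^2/2+z^3/6
  (e.g. R(-1.41)=0.11685, |R|=0.11685)

Find x<0 with |R(x)|<1.
x=-1.41: |R|=0.1168
|R(-1.76)|=0.1198 |R(-1.71)|=0.0813 |R(-0.55)|=0.5735
Bisect:
  x_lo=-2.9748 |R|=1.9375  x_hi=-0.1230 |R|=0.8843
  mid=-1.54887 |R|=0.03134 →hi
  mid=-2.26181 |R|=0.63240 →hi
  mid=-2.61828 |R|=1.18214 →lo
  mid=-2.44004 |R|=0.88440 →hi
  mid=-2.52916 |R|=1.02720 →lo
  mid=-2.48460 |R|=0.95432 →hi
  mid=-2.50688 |R|=0.99039 →hi
  ...
  [-2.51280,-2.51263] ⇒ x*=-2.5127
Interval (-2.5127, 0).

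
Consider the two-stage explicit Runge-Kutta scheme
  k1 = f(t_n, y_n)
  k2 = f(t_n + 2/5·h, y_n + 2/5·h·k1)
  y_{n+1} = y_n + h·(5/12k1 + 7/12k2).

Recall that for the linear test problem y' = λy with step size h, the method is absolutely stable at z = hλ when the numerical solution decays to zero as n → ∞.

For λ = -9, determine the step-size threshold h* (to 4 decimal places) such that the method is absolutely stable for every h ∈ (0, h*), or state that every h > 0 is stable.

(-4.2857,0); λ=-9 ⇒ h* = (30/7)/9 = 0.4762.

Test eqn y'=λy, z=hλ:
  k1=λy_n ⇒ h·k1=z·y_n;  k2=λ(1+2/5z)y_n ⇒ h·k2=z(1+2/5z)y_n
  y_{n+1}/y_n = 1 + 5/12z + 7/12z(1+2/5z) = 1 + z + 7/30z²
  so R(z) = 1 + z + 7/30z².

Solve |R(x)|<1 on ℝ⁻.
x=-1.53: |R|=0.0162
R=1: x+7/30x²=0 ⇒ x=−30/7=-4.2857; min R=1−1/(4·7/30)=-0.0714>−1
Confirm numerically:
  x=-3.077: |R|=0.13218 <1
  x=-1.858: |R|=0.05250 <1
  x=-1.795: |R|=0.04319 <1
  x=-4.812: |R|=1.59091 >1
  x=-4.766: |R|=1.53411 >1
So |R|<1 on (-4.2857, 0).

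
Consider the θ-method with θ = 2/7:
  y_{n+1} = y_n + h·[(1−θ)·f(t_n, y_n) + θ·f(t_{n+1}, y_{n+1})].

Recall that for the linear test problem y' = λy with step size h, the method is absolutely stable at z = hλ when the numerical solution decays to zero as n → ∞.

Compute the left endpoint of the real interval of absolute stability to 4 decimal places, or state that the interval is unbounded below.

z* = -4.6667.

With y'=λy (z=hλ):
  y_{n+1} = y_n + z·[5/7·y_n + 2/7·y_{n+1}] ⇒ (1 − 2/7z)y_{n+1} = (1 + 5/7z)y_n
  so R(z) = (1 + 5/7z)/(1 − 2/7z).

Find x<0 with |R(x)|<1.
x=-0.79: |R|=0.3555
R=−1: 1+5/7x = −1+2/7x ⇒ -3/7x=2 ⇒ x=2/(-3/7)=-4.6667
Confirm numerically:
  x=-3.827: |R|=0.82810 <1
  x=-2.551: |R|=0.47554 <1
  x=-2.459: |R|=0.44429 <1
  x=-5.033: |R|=1.06440 >1
  x=-4.957: |R|=1.05150 >1
So |R|<1 on (-4.6667, 0).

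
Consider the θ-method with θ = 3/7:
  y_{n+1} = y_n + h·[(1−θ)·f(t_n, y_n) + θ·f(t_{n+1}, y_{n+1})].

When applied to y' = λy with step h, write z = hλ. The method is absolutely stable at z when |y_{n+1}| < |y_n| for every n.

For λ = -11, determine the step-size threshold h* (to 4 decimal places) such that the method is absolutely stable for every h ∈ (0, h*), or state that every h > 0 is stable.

Test eqn y'=λy, z=hλ:
  y_{n+1} = y_n + z·[4/7·y_n + 3/7·y_{n+1}] ⇒ (1 − 3/7z)y_{n+1} = (1 + 4/7z)y_n
  so R(z) = (1 + 4/7z)/(1 − 3/7z).

Need |R(x)|<1, x<0.
x=-1.56: |R|=0.0651
R=−1: 1+4/7x = −1+3/7x ⇒ -1/7x=2 ⇒ x=2/(-1/7)=-14.0000
Confirm numerically:
  x=-13.118: |R|=0.98097 <1
  x=-10.902: |R|=0.92198 <1
  x=-6.189: |R|=0.69449 <1
  x=-14.359: |R|=1.00717 >1
  x=-14.214: |R|=1.00431 >1
Stable set (-14.0000, 0).

(-14.0000,0); λ=-11 ⇒ h* = (14)/11 = 1.2727.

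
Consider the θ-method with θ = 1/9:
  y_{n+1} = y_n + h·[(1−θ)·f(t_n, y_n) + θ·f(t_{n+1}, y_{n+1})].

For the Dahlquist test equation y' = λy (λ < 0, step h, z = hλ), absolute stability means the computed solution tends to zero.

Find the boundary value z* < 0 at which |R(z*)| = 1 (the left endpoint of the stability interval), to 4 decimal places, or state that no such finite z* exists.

With y'=λy (z=hλ):
  y_{n+1} = y_n + z·[8/9·y_n + 1/9·y_{n+1}] ⇒ (1 − 1/9z)y_{n+1} = (1 + 8/9z)y_n
  R(z) = (1 + 8/9z)/(1 − 1/9z).

Boundary: |R(x)|=1, x<0.
x=-1.51: |R|=0.2931
R=−1: 1+8/9x = −1+1/9x ⇒ -7/9x=2 ⇒ x=2/(-7/9)=-2.5714
Confirm numerically:
  x=-2.139: |R|=0.72825 <1
  x=-1.468: |R|=0.26213 <1
  x=-1.357: |R|=0.17920 <1
  x=-2.691: |R|=1.07159 >1
  x=-2.616: |R|=1.02686 >1
So |R|<1 on (-2.5714, 0).

left endpoint -2.5714.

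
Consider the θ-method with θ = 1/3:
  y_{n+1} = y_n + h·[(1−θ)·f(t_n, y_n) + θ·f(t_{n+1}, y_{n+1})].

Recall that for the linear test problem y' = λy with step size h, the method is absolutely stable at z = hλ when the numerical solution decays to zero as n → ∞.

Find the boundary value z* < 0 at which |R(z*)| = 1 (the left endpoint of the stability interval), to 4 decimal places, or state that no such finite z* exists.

left endpoint -6.0000.

Set f=λy, z=hλ:
  y_{n+1} = y_n + z·[2/3·y_n + 1/3·y_{n+1}] ⇒ (1 − 1/3z)y_{n+1} = (1 + 2/3z)y_n
  so R(z) = (1 + 2/3z)/(1 − 1/3z).

Solve |R(x)|<1 on ℝ⁻.
x=-0.88: |R|=0.3196
R=−1: 1+2/3x = −1+1/3x ⇒ -1/3x=2 ⇒ x=2/(-1/3)=-6.0000
Confirm numerically:
  x=-5.530: |R|=0.94490 <1
  x=-3.450: |R|=0.60465 <1
  x=-2.917: |R|=0.47896 <1
  x=-2.848: |R|=0.46101 <1
  x=-6.385: |R|=1.04102 >1
  x=-6.033: |R|=1.00365 >1
So |R|<1 on (-6.0000, 0).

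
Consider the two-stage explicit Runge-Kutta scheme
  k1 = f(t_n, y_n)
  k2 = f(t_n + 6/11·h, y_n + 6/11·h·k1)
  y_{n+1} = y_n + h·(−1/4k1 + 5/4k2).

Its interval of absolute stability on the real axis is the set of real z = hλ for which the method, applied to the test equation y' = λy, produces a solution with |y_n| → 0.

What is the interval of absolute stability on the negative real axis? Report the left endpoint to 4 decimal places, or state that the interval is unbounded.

On y'=λy, z=hλ:
  k1=λy_n ⇒ h·k1=z·y_n;  k2=λ(1+6/11z)y_n ⇒ h·k2=z(1+6/11z)y_n
  y_{n+1}/y_n = 1 − 1/4z + 5/4z(1+6/11z) = 1 + z + 15/22z²
  R(z) = 1 + z + 15/22z².

Need |R(x)|<1, x<0.
x=-0.76: |R|=0.6338
R=1: x+15/22x²=0 ⇒ x=−22/15=-1.4667; min R=1−1/(4·15/22)=0.6333>−1
Confirm numerically:
  x=-1.402: |R|=0.93818 <1
  x=-1.356: |R|=0.89768 <1
  x=-1.015: |R|=0.68743 <1
  x=-0.713: |R|=0.63362 <1
  x=-1.908: |R|=1.57413 >1
  x=-1.846: |R|=1.47744 >1
  x=-1.728: |R|=1.30790 >1
Interval (-1.4667, 0).

(-1.4667, 0).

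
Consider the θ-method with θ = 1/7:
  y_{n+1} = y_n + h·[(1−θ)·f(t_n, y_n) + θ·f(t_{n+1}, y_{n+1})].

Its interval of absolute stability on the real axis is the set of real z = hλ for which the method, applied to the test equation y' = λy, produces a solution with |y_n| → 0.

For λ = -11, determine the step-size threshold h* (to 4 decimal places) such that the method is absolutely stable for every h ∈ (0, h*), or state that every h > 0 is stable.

With y'=λy (z=hλ):
  y_{n+1} = y_n + z·[6/7·y_n + 1/7·y_{n+1}] ⇒ (1 − 1/7z)y_{n+1} = (1 + 6/7z)y_n
  so R(z) = (1 + 6/7z)/(1 − 1/7z).

Need |R(x)|<1, x<0.
x=-1.35: |R|=0.1317
R=−1: 1+6/7x = −1+1/7x ⇒ -5/7x=2 ⇒ x=2/(-5/7)=-2.8000
Confirm numerically:
  x=-2.608: |R|=0.90008 <1
  x=-2.494: |R|=0.83885 <1
  x=-1.613: |R|=0.31093 <1
  x=-3.320: |R|=1.25194 >1
  x=-3.266: |R|=1.22696 >1
  x=-2.994: |R|=1.09706 >1
Stable set (-2.8000, 0).

(-2.8000,0); λ=-11 ⇒ h* = (14/5)/11 = 0.2545.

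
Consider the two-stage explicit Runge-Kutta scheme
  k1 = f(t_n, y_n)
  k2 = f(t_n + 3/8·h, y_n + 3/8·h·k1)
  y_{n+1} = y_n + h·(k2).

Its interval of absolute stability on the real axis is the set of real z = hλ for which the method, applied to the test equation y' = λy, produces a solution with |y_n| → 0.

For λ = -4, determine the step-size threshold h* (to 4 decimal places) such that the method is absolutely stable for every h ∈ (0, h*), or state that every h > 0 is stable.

(-2.6667,0); λ=-4 ⇒ h* = (8/3)/4 = 0.6667.

Set f=λy, z=hλ:
  k1=λy_n ⇒ h·k1=z·y_n;  k2=λ(1+3/8z)y_n ⇒ h·k2=z(1+3/8z)y_n
  y_{n+1}/y_n = 1 + z(1+3/8z) = 1 + z + 3/8z²
  ⇒ R(z) = 1 + z + 3/8z².

Find x<0 with |R(x)|<1.
x=-0.99: |R|=0.3775
R=1: x+3/8x²=0 ⇒ x=−8/3=-2.6667; min R=1−1/(4·3/8)=0.3333>−1
Confirm numerically:
  x=-2.579: |R|=0.91522 <1
  x=-2.519: |R|=0.86051 <1
  x=-2.099: |R|=0.55318 <1
  x=-3.226: |R|=1.67665 >1
  x=-3.086: |R|=1.48527 >1
  x=-2.976: |R|=1.34522 >1
Stable set (-2.6667, 0).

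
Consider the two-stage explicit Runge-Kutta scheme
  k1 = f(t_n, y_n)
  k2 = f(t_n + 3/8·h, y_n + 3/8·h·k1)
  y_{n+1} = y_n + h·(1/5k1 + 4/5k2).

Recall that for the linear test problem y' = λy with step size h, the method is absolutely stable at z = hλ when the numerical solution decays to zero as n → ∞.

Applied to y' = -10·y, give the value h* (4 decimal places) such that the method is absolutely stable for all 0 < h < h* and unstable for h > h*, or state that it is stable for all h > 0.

(-3.3333,0); λ=-10 ⇒ h* = (10/3)/10 = 0.3333.

Set f=λy, z=hλ:
  k1=λy_n ⇒ h·k1=z·y_n;  k2=λ(1+3/8z)y_n ⇒ h·k2=z(1+3/8z)y_n
  y_{n+1}/y_n = 1 + 1/5z + 4/5z(1+3/8z) = 1 + z + 3/10z²
  so R(z) = 1 + z + 3/10z².

Find x<0 with |R(x)|<1.
x=-1.3: |R|=0.2070
R=1: x+3/10x²=0 ⇒ x=−10/3=-3.3333; min R=1−1/(4·3/10)=0.1667>−1
Confirm numerically:
  x=-1.984: |R|=0.19688 <1
  x=-1.637: |R|=0.16693 <1
  x=-1.636: |R|=0.16695 <1
  x=-1.340: |R|=0.19868 <1
  x=-3.808: |R|=1.54226 >1
  x=-3.650: |R|=1.34675 >1
  x=-3.420: |R|=1.08892 >1
Stable set (-3.3333, 0).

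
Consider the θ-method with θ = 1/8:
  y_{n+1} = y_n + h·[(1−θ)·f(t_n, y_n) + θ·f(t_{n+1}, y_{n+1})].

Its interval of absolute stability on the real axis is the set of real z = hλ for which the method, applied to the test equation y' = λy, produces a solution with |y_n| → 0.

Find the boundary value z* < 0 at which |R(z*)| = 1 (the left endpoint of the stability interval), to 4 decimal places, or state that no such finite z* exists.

left endpoint -2.6667.

Set f=λy, z=hλ:
  y_{n+1} = y_n + z·[7/8·y_n + 1/8·y_{n+1}] ⇒ (1 − 1/8z)y_{n+1} = (1 + 7/8z)y_n
  Hence R(z) = (1 + 7/8z)/(1 − 1/8z).

Solve |R(x)|<1 on ℝ⁻.
x=-1.62: |R|=0.3472
R=−1: 1+7/8x = −1+1/8x ⇒ -3/4x=2 ⇒ x=2/(-3/4)=-2.6667
Confirm numerically:
  x=-2.368: |R|=0.82716 <1
  x=-1.711: |R|=0.40954 <1
  x=-1.674: |R|=0.38433 <1
  x=-3.208: |R|=1.28979 >1
  x=-3.130: |R|=1.24978 >1
  x=-3.111: |R|=1.23994 >1
Stable set (-2.6667, 0).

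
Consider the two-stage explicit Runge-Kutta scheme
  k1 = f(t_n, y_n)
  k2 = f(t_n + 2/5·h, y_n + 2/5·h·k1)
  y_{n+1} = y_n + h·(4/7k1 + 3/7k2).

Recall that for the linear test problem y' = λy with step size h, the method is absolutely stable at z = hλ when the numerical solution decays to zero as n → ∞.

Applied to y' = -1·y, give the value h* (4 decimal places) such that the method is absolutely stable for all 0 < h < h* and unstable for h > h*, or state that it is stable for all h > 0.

Set f=λy, z=hλ:
  k1=λy_n ⇒ h·k1=z·y_n;  k2=λ(1+2/5z)y_n ⇒ h·k2=z(1+2/5z)y_n
  y_{n+1}/y_n = 1 + 4/7z + 3/7z(1+2/5z) = 1 + z + 6/35z²
  R(z) = 1 + z + 6/35z².

Solve |R(x)|<1 on ℝ⁻.
x=-1.53: |R|=0.1287
R=1: x+6/35x²=0 ⇒ x=−35/6=-5.8333; min R=1−1/(4·6/35)=-0.4583>−1
Confirm numerically:
  x=-5.674: |R|=0.84502 <1
  x=-4.629: |R|=0.04431 <1
  x=-3.732: |R|=0.34437 <1
  x=-3.525: |R|=0.39489 <1
  x=-5.931: |R|=1.09930 >1
  x=-5.865: |R|=1.03184 >1
Interval (-5.8333, 0).

(-5.8333,0); λ=-1 ⇒ h* = (35/6)/1 = 5.8333.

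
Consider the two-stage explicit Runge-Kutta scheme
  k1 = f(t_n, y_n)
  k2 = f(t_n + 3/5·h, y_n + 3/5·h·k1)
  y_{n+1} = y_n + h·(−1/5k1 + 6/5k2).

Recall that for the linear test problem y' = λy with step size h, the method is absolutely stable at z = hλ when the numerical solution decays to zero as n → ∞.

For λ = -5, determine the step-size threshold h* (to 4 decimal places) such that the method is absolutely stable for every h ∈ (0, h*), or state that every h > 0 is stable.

(-1.3889,0); λ=-5 ⇒ h* = (25/18)/5 = 0.2778.

Set f=λy, z=hλ:
  k1=λy_n ⇒ h·k1=z·y_n;  k2=λ(1+3/5z)y_n ⇒ h·k2=z(1+3/5z)y_n
  y_{n+1}/y_n = 1 − 1/5z + 6/5z(1+3/5z) = 1 + z + 18/25z²
  Hence R(z) = 1 + z + 18/25z².

Boundary: |R(x)|=1, x<0.
x=-1.32: |R|=0.9345
R=1: x+18/25x²=0 ⇒ x=−25/18=-1.3889; min R=1−1/(4·18/25)=0.6528>−1
Confirm numerically:
  x=-1.288: |R|=0.90644 <1
  x=-1.047: |R|=0.74227 <1
  x=-0.949: |R|=0.69943 <1
  x=-0.873: |R|=0.67573 <1
  x=-1.783: |R|=1.50594 >1
  x=-1.598: |R|=1.24059 >1
  x=-1.410: |R|=1.02143 >1
Stable set (-1.3889, 0).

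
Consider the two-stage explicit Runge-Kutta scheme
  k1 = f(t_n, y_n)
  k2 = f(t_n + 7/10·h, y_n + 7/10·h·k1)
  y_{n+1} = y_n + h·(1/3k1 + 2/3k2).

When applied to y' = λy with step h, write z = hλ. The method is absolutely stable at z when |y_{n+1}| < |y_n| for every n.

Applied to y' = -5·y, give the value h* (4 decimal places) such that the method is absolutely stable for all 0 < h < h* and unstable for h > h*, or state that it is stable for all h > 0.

On y'=λy, z=hλ:
  k1=λy_n ⇒ h·k1=z·y_n;  k2=λ(1+7/10z)y_n ⇒ h·k2=z(1+7/10z)y_n
  y_{n+1}/y_n = 1 + 1/3z + 2/3z(1+7/10z) = 1 + z + 7/15z²
  so R(z) = 1 + z + 7/15z².

Find x<0 with |R(x)|<1.
x=-1.05: |R|=0.4645
R=1: x+7/15x²=0 ⇒ x=−15/7=-2.1429; min R=1−1/(4·7/15)=0.4643>−1
Confirm numerically:
  x=-1.944: |R|=0.81960 <1
  x=-1.876: |R|=0.76638 <1
  x=-1.845: |R|=0.74354 <1
  x=-2.707: |R|=1.71266 >1
  x=-2.659: |R|=1.64046 >1
So |R|<1 on (-2.1429, 0).

(-2.1429,0); λ=-5 ⇒ h* = (15/7)/5 = 0.4286.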